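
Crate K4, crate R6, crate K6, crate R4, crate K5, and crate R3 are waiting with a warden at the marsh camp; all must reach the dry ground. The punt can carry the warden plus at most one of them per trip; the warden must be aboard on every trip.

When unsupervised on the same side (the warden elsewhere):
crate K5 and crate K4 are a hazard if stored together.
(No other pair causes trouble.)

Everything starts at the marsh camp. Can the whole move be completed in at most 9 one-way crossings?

Counting alone: the warden can take at most 1 across per trip to the dry ground, so moving all 6 needs at least 6 loaded trips out, with a return between consecutive ones — at least 11 crossings.
Since 9 < 11, 9 crossings cannot be enough. (The shortest complete plan in fact takes 11:)
1. Warden goes to the dry ground with crate K4.  [the marsh camp: crate K5, crate K6, crate R3, crate R4, crate R6 | the dry ground: crate K4]
2. Warden goes back to the marsh camp alone.  [the marsh camp: crate K5, crate K6, crate R3, crate R4, crate R6 | the dry ground: crate K4]
3. Warden goes to the dry ground with crate R6.  [the marsh camp: crate K5, crate K6, crate R3, crate R4 | the dry ground: crate K4, crate R6]
4. Warden goes back to the marsh camp alone.  [the marsh camp: crate K5, crate K6, crate R3, crate R4 | the dry ground: crate K4, crate R6]
5. Warden goes to the dry ground with crate K6.  [the marsh camp: crate K5, crate R3, crate R4 | the dry ground: crate K4, crate K6, crate R6]
6. Warden goes back to the marsh camp alone.  [the marsh camp: crate K5, crate R3, crate R4 | the dry ground: crate K4, crate K6, crate R6]
7. Warden goes to the dry ground with crate R4.  [the marsh camp: crate K5, crate R3 | the dry ground: crate K4, crate K6, crate R4, crate R6]
8. Warden goes back to the marsh camp alone.  [the marsh camp: crate K5, crate R3 | the dry ground: crate K4, crate K6, crate R4, crate R6]
9. Warden goes to the dry ground with crate R3.  [the marsh camp: crate K5 | the dry ground: crate K4, crate K6, crate R3, crate R4, crate R6]
10. Warden goes back to the marsh camp alone.  [the marsh camp: crate K5 | the dry ground: crate K4, crate K6, crate R3, crate R4, crate R6]
11. Warden goes to the dry ground with crate K5.  [the marsh camp: — | the dry ground: crate K4, crate K5, crate K6, crate R3, crate R4, crate R6]

No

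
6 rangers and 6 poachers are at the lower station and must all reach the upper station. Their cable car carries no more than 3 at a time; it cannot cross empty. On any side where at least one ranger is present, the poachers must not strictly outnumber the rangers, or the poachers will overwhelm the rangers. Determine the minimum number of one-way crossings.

Following every safe sequence of crossings from the start, the most of the 12 that can be at the upper station as the cable car arrives there on crossings 1, 3, 5 is 3, 5, 6 respectively; the best ever achieved is 6 of 12.
From crossing 7 on, no configuration arises that was not already reachable earlier: only 17 distinct safe configurations (who is on which side, and where the cable car is) can ever be reached, none of them has everyone across, and every continuation just revisits them. They are: 0 rangers + 0 poachers across (cable car back at the start); 0 rangers + 1 poacher across (cable car there); 0 rangers + 1 poacher across (cable car back at the start); 0 rangers + 2 poachers across (cable car there); 0 rangers + 2 poachers across (cable car back at the start); 0 rangers + 3 poachers across (cable car there); 0 rangers + 3 poachers across (cable car back at the start); 0 rangers + 4 poachers across (cable car there); 0 rangers + 4 poachers across (cable car back at the start); 0 rangers + 5 poachers across (cable car there); 0 rangers + 5 poachers across (cable car back at the start); 0 rangers + 6 poachers across (cable car there); 1 ranger + 1 poacher across (cable car there); 1 ranger + 1 poacher across (cable car back at the start); 2 rangers + 2 poachers across (cable car there); 2 rangers + 2 poachers across (cable car back at the start); 3 rangers + 3 poachers across (cable car there). So no valid plan exists.

impossible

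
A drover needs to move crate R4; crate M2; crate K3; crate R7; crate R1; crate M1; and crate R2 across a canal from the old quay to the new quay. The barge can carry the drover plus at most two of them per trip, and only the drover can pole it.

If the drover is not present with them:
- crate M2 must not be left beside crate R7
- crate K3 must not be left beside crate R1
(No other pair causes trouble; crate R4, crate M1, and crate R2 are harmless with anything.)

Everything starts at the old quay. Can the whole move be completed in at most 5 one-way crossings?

No

Counting alone: the drover can take at most 2 across per trip to the new quay, so moving all 7 needs at least 4 loaded trips out, with a return between consecutive ones — at least 7 crossings.
Since 5 < 7, 5 crossings cannot be enough. (The shortest complete plan in fact takes 7:)
1. Drover goes to the new quay with crate K3 and crate M2.  [the old quay: crate M1, crate R1, crate R2, crate R4, crate R7 | the new quay: crate K3, crate M2]
2. Drover goes back to the old quay alone.  [the old quay: crate M1, crate R1, crate R2, crate R4, crate R7 | the new quay: crate K3, crate M2]
3. Drover goes to the new quay with crate R4.  [the old quay: crate M1, crate R1, crate R2, crate R7 | the new quay: crate K3, crate M2, crate R4]
4. Drover goes back to the old quay alone.  [the old quay: crate M1, crate R1, crate R2, crate R7 | the new quay: crate K3, crate M2, crate R4]
5. Drover goes to the new quay with crate M1 and crate R2.  [the old quay: crate R1, crate R7 | the new quay: crate K3, crate M1, crate M2, crate R2, crate R4]
6. Drover goes back to the old quay alone.  [the old quay: crate R1, crate R7 | the new quay: crate K3, crate M1, crate M2, crate R2, crate R4]
7. Drover goes to the new quay with crate R1 and crate R7.  [the old quay: — | the new quay: crate K3, crate M1, crate M2, crate R1, crate R2, crate R4, crate R7]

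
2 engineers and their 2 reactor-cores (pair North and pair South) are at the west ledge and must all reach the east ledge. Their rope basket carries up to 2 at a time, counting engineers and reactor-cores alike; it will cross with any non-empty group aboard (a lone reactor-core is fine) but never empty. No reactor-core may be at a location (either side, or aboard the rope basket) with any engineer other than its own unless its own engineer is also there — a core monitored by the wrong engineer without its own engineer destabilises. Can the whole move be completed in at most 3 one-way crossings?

Counting alone: each trip to the east ledge takes at most 2 across and each return brings at least 1 back, so after t trips out (and t−1 returns) at most 2t − (t−1) of the 4 are across; that first reaches 4 at t = 3, so at least 5 crossings are needed.
Since 3 < 5, 3 crossings cannot be enough. (The shortest complete plan in fact takes 5:)
1. engineer North and reactor-core North cross → the east ledge.
2. engineer North crosses ← the west ledge.
3. engineer North and engineer South cross → the east ledge.
4. engineer South crosses ← the west ledge.
5. engineer South and reactor-core South cross → the east ledge.

No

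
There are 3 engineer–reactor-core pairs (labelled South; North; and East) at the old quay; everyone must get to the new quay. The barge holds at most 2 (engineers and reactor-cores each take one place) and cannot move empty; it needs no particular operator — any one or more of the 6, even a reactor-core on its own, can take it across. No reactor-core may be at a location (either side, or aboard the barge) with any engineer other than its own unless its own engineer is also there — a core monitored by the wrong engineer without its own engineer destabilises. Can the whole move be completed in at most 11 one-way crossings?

Yes — this plan uses 11 crossings (≤ 11):
1. engineer South and reactor-core South cross → the new quay.
2. engineer South crosses ← the old quay.
3. reactor-core East and reactor-core North cross → the new quay.
4. reactor-core South crosses ← the old quay.
5. engineer East and engineer North cross → the new quay.
6. engineer North and reactor-core North cross ← the old quay.
7. engineer North and engineer South cross → the new quay.
8. reactor-core East crosses ← the old quay.
9. reactor-core North and reactor-core South cross → the new quay.
10. engineer East crosses ← the old quay.
11. engineer East and reactor-core East cross → the new quay.

Yes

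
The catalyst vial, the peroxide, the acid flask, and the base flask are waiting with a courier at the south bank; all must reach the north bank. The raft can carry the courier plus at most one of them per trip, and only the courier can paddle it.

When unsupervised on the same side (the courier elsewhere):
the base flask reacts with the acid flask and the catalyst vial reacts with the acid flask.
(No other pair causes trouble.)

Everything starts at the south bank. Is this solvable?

1. Courier goes to the north bank with the acid flask.
2. Courier goes back to the south bank alone.
3. Courier goes to the north bank with the catalyst vial.
4. Courier goes back to the south bank with the acid flask.
5. Courier goes to the north bank with the base flask.
6. Courier goes back to the south bank alone.
7. Courier goes to the north bank with the peroxide.
8. Courier goes back to the south bank alone.
9. Courier goes to the north bank with the acid flask.

Yes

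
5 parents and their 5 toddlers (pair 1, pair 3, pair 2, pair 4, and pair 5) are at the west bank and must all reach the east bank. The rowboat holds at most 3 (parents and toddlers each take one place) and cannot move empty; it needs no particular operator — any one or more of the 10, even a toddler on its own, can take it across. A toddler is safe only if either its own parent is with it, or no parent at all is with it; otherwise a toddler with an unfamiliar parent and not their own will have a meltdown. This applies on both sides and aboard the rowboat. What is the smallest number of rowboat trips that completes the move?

11

Counting alone: each trip to the east bank takes at most 3 across and each return brings at least 1 back, so after t trips out (and t−1 returns) at most 3t − (t−1) of the 10 are across; that first reaches 10 at t = 5, so at least 9 crossings are needed.
The safety rule pushes this higher. Following every safe sequence of crossings, the most of the 10 that can be at the east bank as the rowboat arrives there on crossing 9 is 9 — never all 10.
So no plan with fewer than 11 crossings exists, and this one achieves 11:
1. parent 1 and toddler 1 cross → the east bank.
2. parent 1 crosses ← the west bank.
3. toddler 2, toddler 3, and toddler 4 cross → the east bank.
4. toddler 1 crosses ← the west bank.
5. parent 2, parent 3, and parent 4 cross → the east bank.
6. parent 3 and toddler 3 cross ← the west bank.
7. parent 1, parent 3, and parent 5 cross → the east bank.
8. toddler 2 crosses ← the west bank.
9. toddler 1 and toddler 3 cross → the east bank.
10. toddler 1 crosses ← the west bank.
11. toddler 1, toddler 2, and toddler 5 cross → the east bank.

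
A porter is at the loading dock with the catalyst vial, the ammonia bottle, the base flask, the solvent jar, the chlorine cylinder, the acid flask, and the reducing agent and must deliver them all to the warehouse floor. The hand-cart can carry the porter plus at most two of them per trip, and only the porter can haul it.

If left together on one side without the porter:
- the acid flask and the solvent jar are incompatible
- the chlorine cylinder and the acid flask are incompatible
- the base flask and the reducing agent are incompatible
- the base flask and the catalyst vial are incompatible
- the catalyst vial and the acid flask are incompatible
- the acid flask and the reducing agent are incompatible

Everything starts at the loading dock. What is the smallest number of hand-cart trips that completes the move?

9

Counting alone: the porter can take at most 2 across per trip to the warehouse floor, so moving all 7 needs at least 4 loaded trips out, with a return between consecutive ones — at least 7 crossings.
The safety rule pushes this higher. Following every safe sequence of crossings, the most of the 7 that can be at the warehouse floor as the hand-cart arrives there on crossing 7 is 6 — never all 7.
So no plan with fewer than 9 crossings exists, and this one achieves 9:
1. Porter goes to the warehouse floor with the acid flask and the base flask.  [the loading dock: the ammonia bottle, the catalyst vial, the chlorine cylinder, the reducing agent, the solvent jar | the warehouse floor: the acid flask, the base flask]
2. Porter goes back to the loading dock alone.  [the loading dock: the ammonia bottle, the catalyst vial, the chlorine cylinder, the reducing agent, the solvent jar | the warehouse floor: the acid flask, the base flask]
3. Porter goes to the warehouse floor with the ammonia bottle.  [the loading dock: the catalyst vial, the chlorine cylinder, the reducing agent, the solvent jar | the warehouse floor: the acid flask, the ammonia bottle, the base flask]
4. Porter goes back to the loading dock alone.  [the loading dock: the catalyst vial, the chlorine cylinder, the reducing agent, the solvent jar | the warehouse floor: the acid flask, the ammonia bottle, the base flask]
5. Porter goes to the warehouse floor with the catalyst vial and the solvent jar.  [the loading dock: the chlorine cylinder, the reducing agent | the warehouse floor: the acid flask, the ammonia bottle, the base flask, the catalyst vial, the solvent jar]
6. Porter goes back to the loading dock with the acid flask and the base flask.  [the loading dock: the acid flask, the base flask, the chlorine cylinder, the reducing agent | the warehouse floor: the ammonia bottle, the catalyst vial, the solvent jar]
7. Porter goes to the warehouse floor with the chlorine cylinder and the reducing agent.  [the loading dock: the acid flask, the base flask | the warehouse floor: the ammonia bottle, the catalyst vial, the chlorine cylinder, the reducing agent, the solvent jar]
8. Porter goes back to the loading dock alone.  [the loading dock: the acid flask, the base flask | the warehouse floor: the ammonia bottle, the catalyst vial, the chlorine cylinder, the reducing agent, the solvent jar]
9. Porter goes to the warehouse floor with the acid flask and the base flask.  [the loading dock: — | the warehouse floor: the acid flask, the ammonia bottle, the base flask, the catalyst vial, the chlorine cylinder, the reducing agent, the solvent jar]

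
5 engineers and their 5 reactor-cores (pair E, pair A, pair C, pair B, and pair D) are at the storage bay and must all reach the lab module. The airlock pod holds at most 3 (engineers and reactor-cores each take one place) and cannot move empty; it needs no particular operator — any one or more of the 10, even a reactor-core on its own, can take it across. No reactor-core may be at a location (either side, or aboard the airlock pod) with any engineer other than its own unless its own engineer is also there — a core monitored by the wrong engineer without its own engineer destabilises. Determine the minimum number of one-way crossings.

11

Counting alone: each trip to the lab module takes at most 3 across and each return brings at least 1 back, so after t trips out (and t−1 returns) at most 3t − (t−1) of the 10 are across; that first reaches 10 at t = 5, so at least 9 crossings are needed.
The safety rule pushes this higher. Following every safe sequence of crossings, the most of the 10 that can be at the lab module as the airlock pod arrives there on crossing 9 is 9 — never all 10.
So no plan with fewer than 11 crossings exists, and this one achieves 11:
1. engineer E and reactor-core E cross → the lab module.
2. engineer E crosses ← the storage bay.
3. reactor-core A, reactor-core B, and reactor-core C cross → the lab module.
4. reactor-core E crosses ← the storage bay.
5. engineer A, engineer B, and engineer C cross → the lab module.
6. engineer A and reactor-core A cross ← the storage bay.
7. engineer A, engineer D, and engineer E cross → the lab module.
8. reactor-core C crosses ← the storage bay.
9. reactor-core A and reactor-core E cross → the lab module.
10. reactor-core E crosses ← the storage bay.
11. reactor-core C, reactor-core D, and reactor-core E cross → the lab module.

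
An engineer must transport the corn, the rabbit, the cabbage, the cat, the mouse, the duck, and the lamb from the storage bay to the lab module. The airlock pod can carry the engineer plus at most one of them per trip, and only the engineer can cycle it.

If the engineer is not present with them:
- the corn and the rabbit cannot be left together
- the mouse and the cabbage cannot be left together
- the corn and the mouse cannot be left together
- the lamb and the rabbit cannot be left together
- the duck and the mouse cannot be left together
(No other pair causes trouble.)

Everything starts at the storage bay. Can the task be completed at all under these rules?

No

Whatever the first load, the items left behind include a forbidden pair without the engineer. No opening move is safe, so no plan exists.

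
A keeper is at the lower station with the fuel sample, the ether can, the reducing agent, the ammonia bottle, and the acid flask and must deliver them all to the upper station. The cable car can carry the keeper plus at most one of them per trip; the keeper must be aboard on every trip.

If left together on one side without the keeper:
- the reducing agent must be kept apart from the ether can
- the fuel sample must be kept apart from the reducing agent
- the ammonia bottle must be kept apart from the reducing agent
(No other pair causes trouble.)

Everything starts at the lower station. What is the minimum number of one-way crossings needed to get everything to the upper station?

impossible

Following every safe sequence of crossings from the start, the most of the 5 that can be at the upper station as the cable car arrives there on crossings 1, 3, 5 is 1, 2, 3 respectively; the best ever achieved is 3 of 5.
From crossing 7 on, no configuration arises that was not already reachable earlier: only 18 distinct safe configurations (who is on which side, and where the cable car is) can ever be reached, none of them has everyone across, and every continuation just revisits them. So no valid plan exists.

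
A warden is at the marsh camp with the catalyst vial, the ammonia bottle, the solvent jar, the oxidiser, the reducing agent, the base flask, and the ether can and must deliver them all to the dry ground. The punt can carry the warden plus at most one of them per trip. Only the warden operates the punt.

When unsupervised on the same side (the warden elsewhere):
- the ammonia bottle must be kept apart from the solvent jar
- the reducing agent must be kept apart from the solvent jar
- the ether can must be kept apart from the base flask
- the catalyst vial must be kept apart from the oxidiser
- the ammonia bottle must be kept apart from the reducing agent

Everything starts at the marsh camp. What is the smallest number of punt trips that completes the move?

impossible

Whatever the first load, the items left behind include a forbidden pair without the warden. No opening move is safe, so no plan exists.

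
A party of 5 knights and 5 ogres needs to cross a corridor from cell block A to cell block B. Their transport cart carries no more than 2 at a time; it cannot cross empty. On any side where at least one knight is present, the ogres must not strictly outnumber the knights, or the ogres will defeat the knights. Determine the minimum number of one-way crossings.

impossible

Following every safe sequence of crossings from the start, the most of the 10 that can be at cell block B as the transport cart arrives there on crossings 1, 3, 5, 7 is 2, 3, 4, 5 respectively; the best ever achieved is 5 of 10.
From crossing 9 on, no configuration arises that was not already reachable earlier: only 13 distinct safe configurations (who is on which side, and where the transport cart is) can ever be reached, none of them has everyone across, and every continuation just revisits them. They are: 0 knights + 0 ogres across (transport cart back at the start); 0 knights + 1 ogre across (transport cart there); 0 knights + 1 ogre across (transport cart back at the start); 0 knights + 2 ogres across (transport cart there); 0 knights + 2 ogres across (transport cart back at the start); 0 knights + 3 ogres across (transport cart there); 0 knights + 3 ogres across (transport cart back at the start); 0 knights + 4 ogres across (transport cart there); 0 knights + 4 ogres across (transport cart back at the start); 0 knights + 5 ogres across (transport cart there); 1 knight + 1 ogre across (transport cart there); 1 knight + 1 ogre across (transport cart back at the start); 2 knights + 2 ogres across (transport cart there). So no valid plan exists.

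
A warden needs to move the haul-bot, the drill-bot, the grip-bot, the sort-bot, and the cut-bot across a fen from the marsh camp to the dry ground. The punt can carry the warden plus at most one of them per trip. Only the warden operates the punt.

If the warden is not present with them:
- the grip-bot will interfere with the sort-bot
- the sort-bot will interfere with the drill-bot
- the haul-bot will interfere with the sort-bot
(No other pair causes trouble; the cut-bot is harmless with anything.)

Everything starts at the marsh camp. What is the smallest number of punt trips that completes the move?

impossible

Following every safe sequence of crossings from the start, the most of the 5 that can be at the dry ground as the punt arrives there on crossings 1, 3, 5 is 1, 2, 3 respectively; the best ever achieved is 3 of 5.
From crossing 7 on, no configuration arises that was not already reachable earlier: only 18 distinct safe configurations (who is on which side, and where the punt is) can ever be reached, none of them has everyone across, and every continuation just revisits them. So no valid plan exists.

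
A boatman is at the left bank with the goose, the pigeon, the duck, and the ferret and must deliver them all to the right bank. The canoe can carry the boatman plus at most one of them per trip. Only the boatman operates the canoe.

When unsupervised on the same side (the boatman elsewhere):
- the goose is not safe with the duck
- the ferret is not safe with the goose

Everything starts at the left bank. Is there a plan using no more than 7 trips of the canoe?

No

Counting alone: the boatman can take at most 1 across per trip to the right bank, so moving all 4 needs at least 4 loaded trips out, with a return between consecutive ones — at least 7 crossings.
The safety rule pushes this higher. Following every safe sequence of crossings, the most of the 4 that can be at the right bank as the canoe arrives there on crossing 7 is 3 — never all 4.
So the move cannot be finished within 7 crossings. (The shortest complete plan takes 9:)
1. Boatman goes to the right bank with the goose.  [the left bank: the duck, the ferret, the pigeon | the right bank: the goose]
2. Boatman goes back to the left bank alone.  [the left bank: the duck, the ferret, the pigeon | the right bank: the goose]
3. Boatman goes to the right bank with the pigeon.  [the left bank: the duck, the ferret | the right bank: the goose, the pigeon]
4. Boatman goes back to the left bank alone.  [the left bank: the duck, the ferret | the right bank: the goose, the pigeon]
5. Boatman goes to the right bank with the duck.  [the left bank: the ferret | the right bank: the duck, the goose, the pigeon]
6. Boatman goes back to the left bank with the goose.  [the left bank: the ferret, the goose | the right bank: the duck, the pigeon]
7. Boatman goes to the right bank with the ferret.  [the left bank: the goose | the right bank: the duck, the ferret, the pigeon]
8. Boatman goes back to the left bank alone.  [the left bank: the goose | the right bank: the duck, the ferret, the pigeon]
9. Boatman goes to the right bank with the goose.  [the left bank: — | the right bank: the duck, the ferret, the goose, the pigeon]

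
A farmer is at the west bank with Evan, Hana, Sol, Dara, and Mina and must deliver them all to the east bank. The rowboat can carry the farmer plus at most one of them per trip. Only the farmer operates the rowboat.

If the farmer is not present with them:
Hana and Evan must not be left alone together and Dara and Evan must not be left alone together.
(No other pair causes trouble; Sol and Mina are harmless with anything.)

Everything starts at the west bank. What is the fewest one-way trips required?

Counting alone: the farmer can take at most 1 across per trip to the east bank, so moving all 5 needs at least 5 loaded trips out, with a return between consecutive ones — at least 9 crossings.
The safety rule pushes this higher. Following every safe sequence of crossings, the most of the 5 that can be at the east bank as the rowboat arrives there on crossing 9 is 4 — never all 5.
So no plan with fewer than 11 crossings exists, and this one achieves 11:
1. Farmer goes to the east bank with Evan.  [the west bank: Dara, Hana, Mina, Sol | the east bank: Evan]
2. Farmer goes back to the west bank alone.  [the west bank: Dara, Hana, Mina, Sol | the east bank: Evan]
3. Farmer goes to the east bank with Hana.  [the west bank: Dara, Mina, Sol | the east bank: Evan, Hana]
4. Farmer goes back to the west bank with Evan.  [the west bank: Dara, Evan, Mina, Sol | the east bank: Hana]
5. Farmer goes to the east bank with Dara.  [the west bank: Evan, Mina, Sol | the east bank: Dara, Hana]
6. Farmer goes back to the west bank alone.  [the west bank: Evan, Mina, Sol | the east bank: Dara, Hana]
7. Farmer goes to the east bank with Sol.  [the west bank: Evan, Mina | the east bank: Dara, Hana, Sol]
8. Farmer goes back to the west bank alone.  [the west bank: Evan, Mina | the east bank: Dara, Hana, Sol]
9. Farmer goes to the east bank with Mina.  [the west bank: Evan | the east bank: Dara, Hana, Mina, Sol]
10. Farmer goes back to the west bank alone.  [the west bank: Evan | the east bank: Dara, Hana, Mina, Sol]
11. Farmer goes to the east bank with Evan.  [the west bank: — | the east bank: Dara, Evan, Hana, Mina, Sol]

11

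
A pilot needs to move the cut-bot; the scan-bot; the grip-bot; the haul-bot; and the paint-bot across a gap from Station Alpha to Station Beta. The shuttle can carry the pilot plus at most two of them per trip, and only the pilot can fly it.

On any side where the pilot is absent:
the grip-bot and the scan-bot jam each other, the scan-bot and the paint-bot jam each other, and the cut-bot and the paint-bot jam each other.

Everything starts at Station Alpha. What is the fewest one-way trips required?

Counting alone: the pilot can take at most 2 across per trip to Station Beta, so moving all 5 needs at least 3 loaded trips out, with a return between consecutive ones — at least 5 crossings.
The plan below uses exactly 5 crossings, so it is optimal:
1. Pilot goes to Station Beta with the cut-bot and the scan-bot.
2. Pilot goes back to Station Alpha alone.
3. Pilot goes to Station Beta with the haul-bot.
4. Pilot goes back to Station Alpha alone.
5. Pilot goes to Station Beta with the grip-bot and the paint-bot.

5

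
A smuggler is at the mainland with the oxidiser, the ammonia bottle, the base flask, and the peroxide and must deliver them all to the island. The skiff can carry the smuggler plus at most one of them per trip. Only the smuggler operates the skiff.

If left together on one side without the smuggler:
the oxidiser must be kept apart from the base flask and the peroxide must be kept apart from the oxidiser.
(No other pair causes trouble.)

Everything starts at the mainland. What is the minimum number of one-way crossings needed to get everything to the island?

9

Counting alone: the smuggler can take at most 1 across per trip to the island, so moving all 4 needs at least 4 loaded trips out, with a return between consecutive ones — at least 7 crossings.
The safety rule pushes this higher. Following every safe sequence of crossings, the most of the 4 that can be at the island as the skiff arrives there on crossing 7 is 3 — never all 4.
So no plan with fewer than 9 crossings exists, and this one achieves 9:
1. Smuggler goes to the island with the oxidiser.  [the mainland: the ammonia bottle, the base flask, the peroxide | the island: the oxidiser]
2. Smuggler goes back to the mainland alone.  [the mainland: the ammonia bottle, the base flask, the peroxide | the island: the oxidiser]
3. Smuggler goes to the island with the ammonia bottle.  [the mainland: the base flask, the peroxide | the island: the ammonia bottle, the oxidiser]
4. Smuggler goes back to the mainland alone.  [the mainland: the base flask, the peroxide | the island: the ammonia bottle, the oxidiser]
5. Smuggler goes to the island with the base flask.  [the mainland: the peroxide | the island: the ammonia bottle, the base flask, the oxidiser]
6. Smuggler goes back to the mainland with the oxidiser.  [the mainland: the oxidiser, the peroxide | the island: the ammonia bottle, the base flask]
7. Smuggler goes to the island with the peroxide.  [the mainland: the oxidiser | the island: the ammonia bottle, the base flask, the peroxide]
8. Smuggler goes back to the mainland alone.  [the mainland: the oxidiser | the island: the ammonia bottle, the base flask, the peroxide]
9. Smuggler goes to the island with the oxidiser.  [the mainland: — | the island: the ammonia bottle, the base flask, the oxidiser, the peroxide]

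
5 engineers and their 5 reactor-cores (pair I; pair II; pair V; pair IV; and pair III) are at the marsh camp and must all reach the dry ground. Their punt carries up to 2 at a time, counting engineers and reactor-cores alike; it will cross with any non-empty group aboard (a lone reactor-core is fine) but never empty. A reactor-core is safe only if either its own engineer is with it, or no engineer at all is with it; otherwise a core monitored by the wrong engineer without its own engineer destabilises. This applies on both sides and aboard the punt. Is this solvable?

Following every safe sequence of crossings from the start, the most of the 10 that can be at the dry ground as the punt arrives there on crossings 1, 3, 5, 7 is 2, 3, 4, 5 respectively; the best ever achieved is 5 of 10.
From crossing 9 on, no configuration arises that was not already reachable earlier: only 82 distinct safe configurations (who is on which side, and where the punt is) can ever be reached, none of them has everyone across, and every continuation just revisits them. So no valid plan exists.

No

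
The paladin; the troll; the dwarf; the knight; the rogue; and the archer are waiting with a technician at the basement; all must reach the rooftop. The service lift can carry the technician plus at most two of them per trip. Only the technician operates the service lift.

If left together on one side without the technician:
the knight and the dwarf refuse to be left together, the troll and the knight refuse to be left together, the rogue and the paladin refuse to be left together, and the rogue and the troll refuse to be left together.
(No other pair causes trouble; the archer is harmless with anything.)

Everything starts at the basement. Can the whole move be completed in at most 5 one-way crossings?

Counting alone: the technician can take at most 2 across per trip to the rooftop, so moving all 6 needs at least 3 loaded trips out, with a return between consecutive ones — at least 5 crossings.
The safety rule pushes this higher. Following every safe sequence of crossings, the most of the 6 that can be at the rooftop as the service lift arrives there on crossing 5 is 5 — never all 6.
So the move cannot be finished within 5 crossings. (The shortest complete plan takes 7:)
1. Technician goes to the rooftop with the knight and the rogue.  [the basement: the archer, the dwarf, the paladin, the troll | the rooftop: the knight, the rogue]
2. Technician goes back to the basement alone.  [the basement: the archer, the dwarf, the paladin, the troll | the rooftop: the knight, the rogue]
3. Technician goes to the rooftop with the paladin and the troll.  [the basement: the archer, the dwarf | the rooftop: the knight, the paladin, the rogue, the troll]
4. Technician goes back to the basement with the knight and the rogue.  [the basement: the archer, the dwarf, the knight, the rogue | the rooftop: the paladin, the troll]
5. Technician goes to the rooftop with the archer and the dwarf.  [the basement: the knight, the rogue | the rooftop: the archer, the dwarf, the paladin, the troll]
6. Technician goes back to the basement alone.  [the basement: the knight, the rogue | the rooftop: the archer, the dwarf, the paladin, the troll]
7. Technician goes to the rooftop with the knight and the rogue.  [the basement: — | the rooftop: the archer, the dwarf, the knight, the paladin, the rogue, the troll]

No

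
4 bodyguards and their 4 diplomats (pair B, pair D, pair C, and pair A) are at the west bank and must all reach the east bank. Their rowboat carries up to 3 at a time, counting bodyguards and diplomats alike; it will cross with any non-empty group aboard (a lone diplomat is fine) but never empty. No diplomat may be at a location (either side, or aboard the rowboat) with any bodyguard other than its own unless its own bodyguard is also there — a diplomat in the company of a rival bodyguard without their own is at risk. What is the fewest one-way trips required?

Counting alone: each trip to the east bank takes at most 3 across and each return brings at least 1 back, so after t trips out (and t−1 returns) at most 3t − (t−1) of the 8 are across; that first reaches 8 at t = 4, so at least 7 crossings are needed.
The safety rule pushes this higher. Following every safe sequence of crossings, the most of the 8 that can be at the east bank as the rowboat arrives there on crossing 7 is 7 — never all 8.
So no plan with fewer than 9 crossings exists, and this one achieves 9:
1. bodyguard B and diplomat B cross → the east bank.
2. bodyguard B crosses ← the west bank.
3. bodyguard B, bodyguard D, and diplomat D cross → the east bank.
4. bodyguard B and diplomat B cross ← the west bank.
5. bodyguard A, bodyguard B, and bodyguard C cross → the east bank.
6. diplomat D crosses ← the west bank.
7. diplomat B and diplomat D cross → the east bank.
8. diplomat B crosses ← the west bank.
9. diplomat A, diplomat B, and diplomat C cross → the east bank.

9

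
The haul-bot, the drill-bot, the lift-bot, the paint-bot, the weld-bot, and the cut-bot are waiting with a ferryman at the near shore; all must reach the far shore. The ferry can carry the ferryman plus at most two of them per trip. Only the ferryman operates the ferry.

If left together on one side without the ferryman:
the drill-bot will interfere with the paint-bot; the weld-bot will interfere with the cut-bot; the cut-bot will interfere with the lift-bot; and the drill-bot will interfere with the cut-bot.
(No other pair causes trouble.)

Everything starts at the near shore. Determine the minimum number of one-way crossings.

Counting alone: the ferryman can take at most 2 across per trip to the far shore, so moving all 6 needs at least 3 loaded trips out, with a return between consecutive ones — at least 5 crossings.
The safety rule pushes this higher. Following every safe sequence of crossings, the most of the 6 that can be at the far shore as the ferry arrives there on crossing 5 is 5 — never all 6.
So no plan with fewer than 7 crossings exists, and this one achieves 7:
1. Ferryman goes to the far shore with the cut-bot and the drill-bot.
2. Ferryman goes back to the near shore with the drill-bot.
3. Ferryman goes to the far shore with the drill-bot and the haul-bot.
4. Ferryman goes back to the near shore with the cut-bot.
5. Ferryman goes to the far shore with the lift-bot and the weld-bot.
6. Ferryman goes back to the near shore alone.
7. Ferryman goes to the far shore with the cut-bot and the paint-bot.

7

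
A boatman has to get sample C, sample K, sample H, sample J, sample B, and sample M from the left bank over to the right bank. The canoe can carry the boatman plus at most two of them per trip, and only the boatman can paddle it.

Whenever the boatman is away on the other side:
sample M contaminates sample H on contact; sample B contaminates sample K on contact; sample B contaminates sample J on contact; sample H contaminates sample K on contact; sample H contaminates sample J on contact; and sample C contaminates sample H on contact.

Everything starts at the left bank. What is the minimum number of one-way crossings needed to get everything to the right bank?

7

Counting alone: the boatman can take at most 2 across per trip to the right bank, so moving all 6 needs at least 3 loaded trips out, with a return between consecutive ones — at least 5 crossings.
The safety rule pushes this higher. Following every safe sequence of crossings, the most of the 6 that can be at the right bank as the canoe arrives there on crossing 5 is 5 — never all 6.
So no plan with fewer than 7 crossings exists, and this one achieves 7:
1. Boatman goes to the right bank with sample B and sample H.  [the left bank: sample C, sample J, sample K, sample M | the right bank: sample B, sample H]
2. Boatman goes back to the left bank alone.  [the left bank: sample C, sample J, sample K, sample M | the right bank: sample B, sample H]
3. Boatman goes to the right bank with sample C and sample K.  [the left bank: sample J, sample M | the right bank: sample B, sample C, sample H, sample K]
4. Boatman goes back to the left bank with sample B and sample H.  [the left bank: sample B, sample H, sample J, sample M | the right bank: sample C, sample K]
5. Boatman goes to the right bank with sample J and sample M.  [the left bank: sample B, sample H | the right bank: sample C, sample J, sample K, sample M]
6. Boatman goes back to the left bank alone.  [the left bank: sample B, sample H | the right bank: sample C, sample J, sample K, sample M]
7. Boatman goes to the right bank with sample B and sample H.  [the left bank: — | the right bank: sample B, sample C, sample H, sample J, sample K, sample M]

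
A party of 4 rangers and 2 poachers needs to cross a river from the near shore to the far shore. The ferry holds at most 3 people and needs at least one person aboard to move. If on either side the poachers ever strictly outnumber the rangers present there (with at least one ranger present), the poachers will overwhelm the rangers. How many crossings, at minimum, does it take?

Counting alone: each trip to the far shore takes at most 3 across and each return brings at least 1 back, so after t trips out (and t−1 returns) at most 3t − (t−1) of the 6 are across; that first reaches 6 at t = 3, so at least 5 crossings are needed.
The plan below uses exactly 5 crossings, so it is optimal:
1. 2 poachers → the far shore.  (the near shore: 4R 0P; the far shore: 0R 2P)
2. 1 poacher ← the near shore.  (the near shore: 4R 1P; the far shore: 0R 1P)
3. 2 rangers and 1 poacher → the far shore.  (the near shore: 2R 0P; the far shore: 2R 2P)
4. 1 poacher ← the near shore.  (the near shore: 2R 1P; the far shore: 2R 1P)
5. 2 rangers and 1 poacher → the far shore.  (the near shore: 0R 0P; the far shore: 4R 2P)

5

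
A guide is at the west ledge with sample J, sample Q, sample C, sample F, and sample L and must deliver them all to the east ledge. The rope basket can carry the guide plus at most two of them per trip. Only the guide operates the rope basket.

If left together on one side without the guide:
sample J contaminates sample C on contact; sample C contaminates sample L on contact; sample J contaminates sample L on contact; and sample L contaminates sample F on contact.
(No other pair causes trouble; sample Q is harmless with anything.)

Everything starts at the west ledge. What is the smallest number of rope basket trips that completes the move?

Counting alone: the guide can take at most 2 across per trip to the east ledge, so moving all 5 needs at least 3 loaded trips out, with a return between consecutive ones — at least 5 crossings.
The safety rule pushes this higher. Following every safe sequence of crossings, the most of the 5 that can be at the east ledge as the rope basket arrives there on crossing 5 is 4 — never all 5.
So no plan with fewer than 7 crossings exists, and this one achieves 7:
1. Guide goes to the east ledge with sample J and sample L.  [the west ledge: sample C, sample F, sample Q | the east ledge: sample J, sample L]
2. Guide goes back to the west ledge with sample J.  [the west ledge: sample C, sample F, sample J, sample Q | the east ledge: sample L]
3. Guide goes to the east ledge with sample J and sample Q.  [the west ledge: sample C, sample F | the east ledge: sample J, sample L, sample Q]
4. Guide goes back to the west ledge with sample J.  [the west ledge: sample C, sample F, sample J | the east ledge: sample L, sample Q]
5. Guide goes to the east ledge with sample F and sample J.  [the west ledge: sample C | the east ledge: sample F, sample J, sample L, sample Q]
6. Guide goes back to the west ledge with sample L.  [the west ledge: sample C, sample L | the east ledge: sample F, sample J, sample Q]
7. Guide goes to the east ledge with sample C and sample L.  [the west ledge: — | the east ledge: sample C, sample F, sample J, sample L, sample Q]

7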